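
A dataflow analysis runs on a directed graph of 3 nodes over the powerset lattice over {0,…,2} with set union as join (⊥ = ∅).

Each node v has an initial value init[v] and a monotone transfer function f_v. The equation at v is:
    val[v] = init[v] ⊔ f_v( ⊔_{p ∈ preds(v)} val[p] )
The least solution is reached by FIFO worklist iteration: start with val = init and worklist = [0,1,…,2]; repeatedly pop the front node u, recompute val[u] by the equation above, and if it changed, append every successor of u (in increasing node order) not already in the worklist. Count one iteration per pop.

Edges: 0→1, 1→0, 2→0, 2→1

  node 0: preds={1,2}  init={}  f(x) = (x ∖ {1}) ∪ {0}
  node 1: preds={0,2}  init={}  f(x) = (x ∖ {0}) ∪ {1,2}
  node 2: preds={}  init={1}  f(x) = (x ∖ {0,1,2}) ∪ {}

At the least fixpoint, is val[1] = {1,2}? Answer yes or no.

yes

Worklist (5 pops):
  #1 pop 0: in={1} → {0} (was {}); enqueue []
  #2 pop 1: in={0,1} → {1,2} (was {}); enqueue [0]
  #3 pop 2: in={} → {1} (no change)
  #4 pop 0: in={1,2} → {0,2} (was {0}); enqueue [1]
  #5 pop 1: in={0,1,2} → {1,2} (no change)

Fixpoint:
  val[0] = {0,2}
  val[1] = {1,2}
  val[2] = {1}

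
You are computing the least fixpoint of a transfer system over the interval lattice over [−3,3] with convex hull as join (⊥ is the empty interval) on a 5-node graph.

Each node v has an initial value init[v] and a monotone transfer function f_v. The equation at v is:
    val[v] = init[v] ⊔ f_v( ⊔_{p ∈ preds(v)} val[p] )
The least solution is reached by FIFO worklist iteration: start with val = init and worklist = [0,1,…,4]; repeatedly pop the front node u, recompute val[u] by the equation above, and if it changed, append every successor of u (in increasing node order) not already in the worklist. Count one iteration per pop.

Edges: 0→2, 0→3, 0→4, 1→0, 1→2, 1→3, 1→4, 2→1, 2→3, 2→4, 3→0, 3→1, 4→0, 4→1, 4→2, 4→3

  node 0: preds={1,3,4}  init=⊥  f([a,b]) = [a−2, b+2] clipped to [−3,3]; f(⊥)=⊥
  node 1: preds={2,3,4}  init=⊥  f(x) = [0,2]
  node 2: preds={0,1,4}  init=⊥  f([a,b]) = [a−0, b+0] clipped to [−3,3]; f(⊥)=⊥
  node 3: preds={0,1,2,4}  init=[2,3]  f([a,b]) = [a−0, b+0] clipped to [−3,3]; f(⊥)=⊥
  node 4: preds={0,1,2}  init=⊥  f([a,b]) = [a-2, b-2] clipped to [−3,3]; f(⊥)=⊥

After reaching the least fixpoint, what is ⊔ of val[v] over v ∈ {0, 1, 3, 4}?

Trace (14 dequeues):
  [1] u=0 | in [2,3] | out [0,3] | prev ⊥ | push {}
  [2] u=1 | in [2,3] | out [0,2] | prev ⊥ | push {0}
  [3] u=2 | in [0,3] | out [0,3] | prev ⊥ | push {1}
  [4] u=3 | in [0,3] | out [0,3] | prev [2,3] | push {}
  [5] u=4 | in [0,3] | out [-2,1] | prev ⊥ | push {2,3}
  [6] u=0 | in [-2,3] | out [-3,3] | prev [0,3] | push {4}
  [7] u=1 | in [-2,3] | out [0,2] | ==
  [8] u=2 | in [-3,3] | out [-3,3] | prev [0,3] | push {1}
  [9] u=3 | in [-3,3] | out [-3,3] | prev [0,3] | push {0}
  [10] u=4 | in [-3,3] | out [-3,1] | prev [-2,1] | push {2,3}
  [11] u=1 | in [-3,3] | out [0,2] | ==
  [12] u=0 | in [-3,3] | out [-3,3] | ==
  [13] u=2 | in [-3,3] | out [-3,3] | ==
  [14] u=3 | in [-3,3] | out [-3,3] | ==

Converged values:
  [0] [-3,3]
  [1] [0,2]
  [2] [-3,3]
  [3] [-3,3]
  [4] [-3,1]

[-3,3]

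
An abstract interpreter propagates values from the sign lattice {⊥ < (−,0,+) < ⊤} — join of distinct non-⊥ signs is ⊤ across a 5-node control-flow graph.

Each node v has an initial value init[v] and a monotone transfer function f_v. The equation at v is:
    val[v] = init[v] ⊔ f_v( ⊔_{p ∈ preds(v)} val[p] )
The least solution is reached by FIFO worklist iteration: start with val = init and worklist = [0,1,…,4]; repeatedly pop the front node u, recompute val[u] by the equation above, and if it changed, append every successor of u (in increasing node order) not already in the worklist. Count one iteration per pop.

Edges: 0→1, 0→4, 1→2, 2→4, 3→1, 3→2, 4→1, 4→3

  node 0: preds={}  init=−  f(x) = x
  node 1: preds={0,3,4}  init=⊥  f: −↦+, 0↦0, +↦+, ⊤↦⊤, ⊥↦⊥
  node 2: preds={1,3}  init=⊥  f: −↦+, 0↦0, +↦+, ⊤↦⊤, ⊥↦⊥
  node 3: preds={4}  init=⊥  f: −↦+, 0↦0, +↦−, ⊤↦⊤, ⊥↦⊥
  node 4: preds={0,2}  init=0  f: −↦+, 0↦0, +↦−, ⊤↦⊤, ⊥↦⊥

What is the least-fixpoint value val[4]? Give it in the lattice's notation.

Trace (10 dequeues):
  [1] u=0 | in ⊥ | out − | ==
  [2] u=1 | in ⊤ | out ⊤ | prev ⊥ | push {}
  [3] u=2 | in ⊤ | out ⊤ | prev ⊥ | push {}
  [4] u=3 | in 0 | out 0 | prev ⊥ | push {1,2}
  [5] u=4 | in ⊤ | out ⊤ | prev 0 | push {3}
  [6] u=1 | in ⊤ | out ⊤ | ==
  [7] u=2 | in ⊤ | out ⊤ | ==
  [8] u=3 | in ⊤ | out ⊤ | prev 0 | push {1,2}
  [9] u=1 | in ⊤ | out ⊤ | ==
  [10] u=2 | in ⊤ | out ⊤ | ==

Converged values:
  [0] −
  [1] ⊤
  [2] ⊤
  [3] ⊤
  [4] ⊤

⊤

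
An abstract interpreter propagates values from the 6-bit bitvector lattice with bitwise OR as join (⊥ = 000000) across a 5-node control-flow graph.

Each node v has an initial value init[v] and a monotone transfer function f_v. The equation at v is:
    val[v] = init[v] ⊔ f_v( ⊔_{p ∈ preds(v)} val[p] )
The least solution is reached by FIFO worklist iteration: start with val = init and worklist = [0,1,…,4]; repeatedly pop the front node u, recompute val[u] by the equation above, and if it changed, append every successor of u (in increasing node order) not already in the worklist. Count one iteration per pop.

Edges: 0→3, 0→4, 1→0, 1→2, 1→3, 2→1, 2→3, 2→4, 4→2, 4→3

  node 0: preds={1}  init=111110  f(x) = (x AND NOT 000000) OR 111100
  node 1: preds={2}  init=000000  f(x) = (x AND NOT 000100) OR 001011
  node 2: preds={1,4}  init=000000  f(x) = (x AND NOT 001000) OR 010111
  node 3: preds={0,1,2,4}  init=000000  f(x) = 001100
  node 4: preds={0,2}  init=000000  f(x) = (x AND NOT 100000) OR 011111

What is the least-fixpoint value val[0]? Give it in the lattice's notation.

Iteration log — 11 steps:
  step 1. node 0  ⊔preds=000000  new=111110  stable
  step 2. node 1  ⊔preds=000000  new=001011  old=000000  +wl: 0
  step 3. node 2  ⊔preds=001011  new=010111  old=000000  +wl: 1
  step 4. node 3  ⊔preds=111111  new=001100  old=000000  +wl: 
  step 5. node 4  ⊔preds=111111  new=011111  old=000000  +wl: 2,3
  step 6. node 0  ⊔preds=001011  new=111111  old=111110  +wl: 4
  step 7. node 1  ⊔preds=010111  new=011011  old=001011  +wl: 0
  step 8. node 2  ⊔preds=011111  new=010111  stable
  step 9. node 3  ⊔preds=111111  new=001100  stable
  step 10. node 4  ⊔preds=111111  new=011111  stable
  step 11. node 0  ⊔preds=011011  new=111111  stable

Least fixpoint reached:
  node 0: 111111
  node 1: 011011
  node 2: 010111
  node 3: 001100
  node 4: 011111

111111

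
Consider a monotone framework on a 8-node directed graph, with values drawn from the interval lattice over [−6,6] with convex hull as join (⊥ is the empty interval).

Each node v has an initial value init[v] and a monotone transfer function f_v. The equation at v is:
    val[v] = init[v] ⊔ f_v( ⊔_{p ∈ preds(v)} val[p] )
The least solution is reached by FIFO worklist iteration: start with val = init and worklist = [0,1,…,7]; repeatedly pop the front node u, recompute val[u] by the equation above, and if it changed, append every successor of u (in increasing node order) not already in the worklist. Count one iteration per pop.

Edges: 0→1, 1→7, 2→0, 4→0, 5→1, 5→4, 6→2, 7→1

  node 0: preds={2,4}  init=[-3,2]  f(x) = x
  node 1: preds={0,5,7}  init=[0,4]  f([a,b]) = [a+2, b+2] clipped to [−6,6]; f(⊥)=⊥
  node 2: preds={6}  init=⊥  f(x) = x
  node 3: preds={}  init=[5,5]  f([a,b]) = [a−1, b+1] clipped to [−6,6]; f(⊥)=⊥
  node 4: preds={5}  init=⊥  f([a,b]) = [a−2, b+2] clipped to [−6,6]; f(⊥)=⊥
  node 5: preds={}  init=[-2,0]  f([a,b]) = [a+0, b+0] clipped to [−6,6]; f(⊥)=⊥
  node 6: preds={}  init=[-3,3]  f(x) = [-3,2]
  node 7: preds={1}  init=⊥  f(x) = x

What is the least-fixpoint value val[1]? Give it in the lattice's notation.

Worklist (12 pops):
  #1 pop 0: in=⊥ → [-3,2] (no change)
  #2 pop 1: in=[-3,2] → [-1,4] (was [0,4]); enqueue []
  #3 pop 2: in=[-3,3] → [-3,3] (was ⊥); enqueue [0]
  #4 pop 3: in=⊥ → [5,5] (no change)
  #5 pop 4: in=[-2,0] → [-4,2] (was ⊥); enqueue []
  #6 pop 5: in=⊥ → [-2,0] (no change)
  #7 pop 6: in=⊥ → [-3,3] (no change)
  #8 pop 7: in=[-1,4] → [-1,4] (was ⊥); enqueue [1]
  #9 pop 0: in=[-4,3] → [-4,3] (was [-3,2]); enqueue []
  #10 pop 1: in=[-4,4] → [-2,6] (was [-1,4]); enqueue [7]
  #11 pop 7: in=[-2,6] → [-2,6] (was [-1,4]); enqueue [1]
  #12 pop 1: in=[-4,6] → [-2,6] (no change)

Fixpoint:
  val[0] = [-4,3]
  val[1] = [-2,6]
  val[2] = [-3,3]
  val[3] = [5,5]
  val[4] = [-4,2]
  val[5] = [-2,0]
  val[6] = [-3,3]
  val[7] = [-2,6]

[-2,6]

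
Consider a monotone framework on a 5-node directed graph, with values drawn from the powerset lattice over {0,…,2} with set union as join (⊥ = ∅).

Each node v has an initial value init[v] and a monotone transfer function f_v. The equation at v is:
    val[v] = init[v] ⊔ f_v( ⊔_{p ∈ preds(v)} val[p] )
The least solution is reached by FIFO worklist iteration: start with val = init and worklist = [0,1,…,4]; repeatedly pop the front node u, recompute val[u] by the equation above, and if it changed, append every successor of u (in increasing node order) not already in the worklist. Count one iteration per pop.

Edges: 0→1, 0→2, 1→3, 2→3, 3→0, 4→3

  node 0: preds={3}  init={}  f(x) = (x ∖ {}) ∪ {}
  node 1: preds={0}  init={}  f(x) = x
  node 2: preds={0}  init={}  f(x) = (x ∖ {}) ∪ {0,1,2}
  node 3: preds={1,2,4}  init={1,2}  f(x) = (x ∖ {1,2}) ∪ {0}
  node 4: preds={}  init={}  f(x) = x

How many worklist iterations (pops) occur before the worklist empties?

9

Iteration log — 9 steps:
  step 1. node 0  ⊔preds={1,2}  new={1,2}  old={}  +wl: 
  step 2. node 1  ⊔preds={1,2}  new={1,2}  old={}  +wl: 
  step 3. node 2  ⊔preds={1,2}  new={0,1,2}  old={}  +wl: 
  step 4. node 3  ⊔preds={0,1,2}  new={0,1,2}  old={1,2}  +wl: 0
  step 5. node 4  ⊔preds={}  new={}  stable
  step 6. node 0  ⊔preds={0,1,2}  new={0,1,2}  old={1,2}  +wl: 1,2
  step 7. node 1  ⊔preds={0,1,2}  new={0,1,2}  old={1,2}  +wl: 3
  step 8. node 2  ⊔preds={0,1,2}  new={0,1,2}  stable
  step 9. node 3  ⊔preds={0,1,2}  new={0,1,2}  stable

Least fixpoint reached:
  node 0: {0,1,2}
  node 1: {0,1,2}
  node 2: {0,1,2}
  node 3: {0,1,2}
  node 4: {}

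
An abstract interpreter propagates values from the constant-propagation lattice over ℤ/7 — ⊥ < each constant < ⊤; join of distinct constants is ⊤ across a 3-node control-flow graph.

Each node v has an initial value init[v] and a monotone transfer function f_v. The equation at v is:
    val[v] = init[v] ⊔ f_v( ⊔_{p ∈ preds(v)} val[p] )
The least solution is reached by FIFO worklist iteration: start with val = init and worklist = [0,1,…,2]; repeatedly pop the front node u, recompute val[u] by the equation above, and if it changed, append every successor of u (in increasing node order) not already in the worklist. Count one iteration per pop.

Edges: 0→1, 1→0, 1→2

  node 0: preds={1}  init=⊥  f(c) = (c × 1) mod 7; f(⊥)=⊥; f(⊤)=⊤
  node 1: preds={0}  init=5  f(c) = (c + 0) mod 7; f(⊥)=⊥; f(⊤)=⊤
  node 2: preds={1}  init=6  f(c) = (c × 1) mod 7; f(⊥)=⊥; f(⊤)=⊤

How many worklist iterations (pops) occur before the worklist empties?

3

Worklist (3 pops):
  #1 pop 0: in=5 → 5 (was ⊥); enqueue []
  #2 pop 1: in=5 → 5 (no change)
  #3 pop 2: in=5 → ⊤ (was 6); enqueue []

Fixpoint:
  val[0] = 5
  val[1] = 5
  val[2] = ⊤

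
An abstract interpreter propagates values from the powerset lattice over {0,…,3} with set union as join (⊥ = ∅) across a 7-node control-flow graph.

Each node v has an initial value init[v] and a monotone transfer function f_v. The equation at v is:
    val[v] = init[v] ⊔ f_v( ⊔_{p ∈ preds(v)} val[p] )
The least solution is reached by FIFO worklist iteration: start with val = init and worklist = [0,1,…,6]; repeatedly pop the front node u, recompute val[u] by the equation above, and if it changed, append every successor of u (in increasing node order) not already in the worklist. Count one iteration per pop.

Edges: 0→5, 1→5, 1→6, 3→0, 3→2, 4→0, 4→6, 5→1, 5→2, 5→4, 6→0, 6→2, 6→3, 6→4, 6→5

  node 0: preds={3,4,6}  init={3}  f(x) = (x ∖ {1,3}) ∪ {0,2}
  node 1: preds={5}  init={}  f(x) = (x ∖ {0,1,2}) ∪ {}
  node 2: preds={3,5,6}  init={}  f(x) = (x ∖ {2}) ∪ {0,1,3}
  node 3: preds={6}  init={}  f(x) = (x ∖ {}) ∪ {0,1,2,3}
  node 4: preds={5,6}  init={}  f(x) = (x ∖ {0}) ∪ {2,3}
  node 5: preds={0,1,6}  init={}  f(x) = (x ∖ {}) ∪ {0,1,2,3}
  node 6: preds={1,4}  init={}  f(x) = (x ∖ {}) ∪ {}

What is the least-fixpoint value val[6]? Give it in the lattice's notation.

Worklist (19 pops):
  #1 pop 0: in={} → {0,2,3} (was {3}); enqueue []
  #2 pop 1: in={} → {} (no change)
  #3 pop 2: in={} → {0,1,3} (was {}); enqueue []
  #4 pop 3: in={} → {0,1,2,3} (was {}); enqueue [0,2]
  #5 pop 4: in={} → {2,3} (was {}); enqueue []
  #6 pop 5: in={0,2,3} → {0,1,2,3} (was {}); enqueue [1,4]
  #7 pop 6: in={2,3} → {2,3} (was {}); enqueue [3,5]
  #8 pop 0: in={0,1,2,3} → {0,2,3} (no change)
  #9 pop 2: in={0,1,2,3} → {0,1,3} (no change)
  #10 pop 1: in={0,1,2,3} → {3} (was {}); enqueue [6]
  #11 pop 4: in={0,1,2,3} → {1,2,3} (was {2,3}); enqueue [0]
  #12 pop 3: in={2,3} → {0,1,2,3} (no change)
  #13 pop 5: in={0,2,3} → {0,1,2,3} (no change)
  #14 pop 6: in={1,2,3} → {1,2,3} (was {2,3}); enqueue [2,3,4,5]
  #15 pop 0: in={0,1,2,3} → {0,2,3} (no change)
  #16 pop 2: in={0,1,2,3} → {0,1,3} (no change)
  #17 pop 3: in={1,2,3} → {0,1,2,3} (no change)
  #18 pop 4: in={0,1,2,3} → {1,2,3} (no change)
  #19 pop 5: in={0,1,2,3} → {0,1,2,3} (no change)

Fixpoint:
  val[0] = {0,2,3}
  val[1] = {3}
  val[2] = {0,1,3}
  val[3] = {0,1,2,3}
  val[4] = {1,2,3}
  val[5] = {0,1,2,3}
  val[6] = {1,2,3}

{1,2,3}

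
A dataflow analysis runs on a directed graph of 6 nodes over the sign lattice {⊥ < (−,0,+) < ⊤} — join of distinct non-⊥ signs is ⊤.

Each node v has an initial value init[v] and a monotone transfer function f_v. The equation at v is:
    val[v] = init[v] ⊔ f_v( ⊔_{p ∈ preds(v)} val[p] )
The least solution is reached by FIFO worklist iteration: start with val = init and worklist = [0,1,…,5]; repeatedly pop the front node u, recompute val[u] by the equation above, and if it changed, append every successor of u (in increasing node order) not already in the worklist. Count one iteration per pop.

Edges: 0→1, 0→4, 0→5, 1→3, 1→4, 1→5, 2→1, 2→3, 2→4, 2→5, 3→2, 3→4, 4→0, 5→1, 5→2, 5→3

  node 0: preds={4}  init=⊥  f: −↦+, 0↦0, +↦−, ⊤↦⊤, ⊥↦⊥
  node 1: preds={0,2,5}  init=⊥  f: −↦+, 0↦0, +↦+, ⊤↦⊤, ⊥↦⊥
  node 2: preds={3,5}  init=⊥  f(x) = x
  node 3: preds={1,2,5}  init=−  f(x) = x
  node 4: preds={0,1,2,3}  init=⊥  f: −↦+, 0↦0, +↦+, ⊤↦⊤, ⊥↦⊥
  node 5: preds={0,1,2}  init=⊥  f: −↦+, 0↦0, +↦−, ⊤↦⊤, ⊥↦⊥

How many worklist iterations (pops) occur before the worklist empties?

Worklist (19 pops):
  #1 pop 0: in=⊥ → ⊥ (no change)
  #2 pop 1: in=⊥ → ⊥ (no change)
  #3 pop 2: in=− → − (was ⊥); enqueue [1]
  #4 pop 3: in=− → − (no change)
  #5 pop 4: in=− → + (was ⊥); enqueue [0]
  #6 pop 5: in=− → + (was ⊥); enqueue [2,3]
  #7 pop 1: in=⊤ → ⊤ (was ⊥); enqueue [4,5]
  #8 pop 0: in=+ → − (was ⊥); enqueue [1]
  #9 pop 2: in=⊤ → ⊤ (was −); enqueue []
  #10 pop 3: in=⊤ → ⊤ (was −); enqueue [2]
  #11 pop 4: in=⊤ → ⊤ (was +); enqueue [0]
  #12 pop 5: in=⊤ → ⊤ (was +); enqueue [3]
  #13 pop 1: in=⊤ → ⊤ (no change)
  #14 pop 2: in=⊤ → ⊤ (no change)
  #15 pop 0: in=⊤ → ⊤ (was −); enqueue [1,4,5]
  #16 pop 3: in=⊤ → ⊤ (no change)
  #17 pop 1: in=⊤ → ⊤ (no change)
  #18 pop 4: in=⊤ → ⊤ (no change)
  #19 pop 5: in=⊤ → ⊤ (no change)

Fixpoint:
  val[0] = ⊤
  val[1] = ⊤
  val[2] = ⊤
  val[3] = ⊤
  val[4] = ⊤
  val[5] = ⊤

19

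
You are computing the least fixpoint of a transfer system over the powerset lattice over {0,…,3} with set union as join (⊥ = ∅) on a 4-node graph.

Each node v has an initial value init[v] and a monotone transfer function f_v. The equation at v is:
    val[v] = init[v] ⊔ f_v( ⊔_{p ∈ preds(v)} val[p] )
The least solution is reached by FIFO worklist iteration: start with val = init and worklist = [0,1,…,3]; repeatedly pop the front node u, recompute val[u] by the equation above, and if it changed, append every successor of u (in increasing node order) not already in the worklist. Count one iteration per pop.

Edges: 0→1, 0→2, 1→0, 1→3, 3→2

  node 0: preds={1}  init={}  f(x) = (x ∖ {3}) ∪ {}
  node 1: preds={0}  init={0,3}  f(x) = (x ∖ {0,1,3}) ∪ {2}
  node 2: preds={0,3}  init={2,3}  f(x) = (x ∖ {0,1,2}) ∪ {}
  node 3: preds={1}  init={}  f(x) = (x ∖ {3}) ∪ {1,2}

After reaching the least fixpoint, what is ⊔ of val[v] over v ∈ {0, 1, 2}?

Worklist (7 pops):
  #1 pop 0: in={0,3} → {0} (was {}); enqueue []
  #2 pop 1: in={0} → {0,2,3} (was {0,3}); enqueue [0]
  #3 pop 2: in={0} → {2,3} (no change)
  #4 pop 3: in={0,2,3} → {0,1,2} (was {}); enqueue [2]
  #5 pop 0: in={0,2,3} → {0,2} (was {0}); enqueue [1]
  #6 pop 2: in={0,1,2} → {2,3} (no change)
  #7 pop 1: in={0,2} → {0,2,3} (no change)

Fixpoint:
  val[0] = {0,2}
  val[1] = {0,2,3}
  val[2] = {2,3}
  val[3] = {0,1,2}

{0,2,3}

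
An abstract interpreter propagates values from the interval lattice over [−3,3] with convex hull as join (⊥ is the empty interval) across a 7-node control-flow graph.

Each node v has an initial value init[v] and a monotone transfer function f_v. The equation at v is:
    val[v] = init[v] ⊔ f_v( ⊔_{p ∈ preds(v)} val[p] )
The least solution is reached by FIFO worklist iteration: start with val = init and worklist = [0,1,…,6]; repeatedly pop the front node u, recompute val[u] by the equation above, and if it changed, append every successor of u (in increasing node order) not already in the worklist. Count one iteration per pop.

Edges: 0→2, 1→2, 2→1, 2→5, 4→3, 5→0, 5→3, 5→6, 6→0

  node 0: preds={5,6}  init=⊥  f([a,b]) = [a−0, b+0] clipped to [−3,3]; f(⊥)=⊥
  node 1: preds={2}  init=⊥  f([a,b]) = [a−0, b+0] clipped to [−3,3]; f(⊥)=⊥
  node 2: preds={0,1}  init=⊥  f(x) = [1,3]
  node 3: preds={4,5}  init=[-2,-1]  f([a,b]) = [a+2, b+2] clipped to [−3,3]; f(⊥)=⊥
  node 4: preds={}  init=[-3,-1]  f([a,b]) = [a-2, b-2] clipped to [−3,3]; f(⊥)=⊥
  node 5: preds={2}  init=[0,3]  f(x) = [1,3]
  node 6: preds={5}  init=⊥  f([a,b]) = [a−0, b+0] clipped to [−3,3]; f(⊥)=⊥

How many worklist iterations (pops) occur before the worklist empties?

10

Worklist (10 pops):
  #1 pop 0: in=[0,3] → [0,3] (was ⊥); enqueue []
  #2 pop 1: in=⊥ → ⊥ (no change)
  #3 pop 2: in=[0,3] → [1,3] (was ⊥); enqueue [1]
  #4 pop 3: in=[-3,3] → [-2,3] (was [-2,-1]); enqueue []
  #5 pop 4: in=⊥ → [-3,-1] (no change)
  #6 pop 5: in=[1,3] → [0,3] (no change)
  #7 pop 6: in=[0,3] → [0,3] (was ⊥); enqueue [0]
  #8 pop 1: in=[1,3] → [1,3] (was ⊥); enqueue [2]
  #9 pop 0: in=[0,3] → [0,3] (no change)
  #10 pop 2: in=[0,3] → [1,3] (no change)

Fixpoint:
  val[0] = [0,3]
  val[1] = [1,3]
  val[2] = [1,3]
  val[3] = [-2,3]
  val[4] = [-3,-1]
  val[5] = [0,3]
  val[6] = [0,3]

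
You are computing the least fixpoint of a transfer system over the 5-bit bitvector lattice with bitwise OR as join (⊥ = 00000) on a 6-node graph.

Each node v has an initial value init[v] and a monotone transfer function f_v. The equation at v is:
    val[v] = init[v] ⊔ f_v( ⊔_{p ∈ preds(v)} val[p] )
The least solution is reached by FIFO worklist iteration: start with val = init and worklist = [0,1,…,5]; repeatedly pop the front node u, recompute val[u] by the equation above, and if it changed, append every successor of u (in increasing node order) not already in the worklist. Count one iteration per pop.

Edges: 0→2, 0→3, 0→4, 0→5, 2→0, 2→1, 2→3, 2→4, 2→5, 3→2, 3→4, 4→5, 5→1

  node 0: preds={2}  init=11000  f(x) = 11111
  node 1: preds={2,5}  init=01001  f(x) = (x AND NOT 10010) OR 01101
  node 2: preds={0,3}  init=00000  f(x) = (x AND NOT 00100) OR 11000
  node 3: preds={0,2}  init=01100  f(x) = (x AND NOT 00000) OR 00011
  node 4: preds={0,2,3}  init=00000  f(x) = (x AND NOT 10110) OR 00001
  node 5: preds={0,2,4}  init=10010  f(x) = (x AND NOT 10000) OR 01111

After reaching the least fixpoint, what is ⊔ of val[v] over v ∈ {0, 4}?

11111

Iteration log — 9 steps:
  step 1. node 0  ⊔preds=00000  new=11111  old=11000  +wl: 
  step 2. node 1  ⊔preds=10010  new=01101  old=01001  +wl: 
  step 3. node 2  ⊔preds=11111  new=11011  old=00000  +wl: 0,1
  step 4. node 3  ⊔preds=11111  new=11111  old=01100  +wl: 2
  step 5. node 4  ⊔preds=11111  new=01001  old=00000  +wl: 
  step 6. node 5  ⊔preds=11111  new=11111  old=10010  +wl: 
  step 7. node 0  ⊔preds=11011  new=11111  stable
  step 8. node 1  ⊔preds=11111  new=01101  stable
  step 9. node 2  ⊔preds=11111  new=11011  stable

Least fixpoint reached:
  node 0: 11111
  node 1: 01101
  node 2: 11011
  node 3: 11111
  node 4: 01001
  node 5: 11111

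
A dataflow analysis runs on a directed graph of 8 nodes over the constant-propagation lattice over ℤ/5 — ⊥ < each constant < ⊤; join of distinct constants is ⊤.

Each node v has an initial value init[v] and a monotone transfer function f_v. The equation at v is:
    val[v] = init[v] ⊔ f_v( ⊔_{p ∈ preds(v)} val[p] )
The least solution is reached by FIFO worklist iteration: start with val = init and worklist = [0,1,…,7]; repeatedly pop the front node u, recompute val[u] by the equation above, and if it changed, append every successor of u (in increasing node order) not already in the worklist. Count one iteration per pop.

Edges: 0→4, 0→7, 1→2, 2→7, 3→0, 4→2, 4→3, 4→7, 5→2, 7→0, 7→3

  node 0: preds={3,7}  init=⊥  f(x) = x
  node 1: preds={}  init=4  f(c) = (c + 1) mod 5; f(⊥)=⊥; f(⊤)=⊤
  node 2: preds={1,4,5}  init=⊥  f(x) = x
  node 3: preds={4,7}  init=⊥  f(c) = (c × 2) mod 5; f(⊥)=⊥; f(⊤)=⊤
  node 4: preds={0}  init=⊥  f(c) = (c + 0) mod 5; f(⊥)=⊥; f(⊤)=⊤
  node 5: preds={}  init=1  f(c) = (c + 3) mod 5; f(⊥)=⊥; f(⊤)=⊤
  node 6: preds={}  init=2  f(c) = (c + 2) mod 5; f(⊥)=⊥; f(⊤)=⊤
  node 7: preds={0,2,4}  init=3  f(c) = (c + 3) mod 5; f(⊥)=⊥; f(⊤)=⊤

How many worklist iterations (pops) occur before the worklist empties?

Trace (16 dequeues):
  [1] u=0 | in 3 | out 3 | prev ⊥ | push {}
  [2] u=1 | in ⊥ | out 4 | ==
  [3] u=2 | in ⊤ | out ⊤ | prev ⊥ | push {}
  [4] u=3 | in 3 | out 1 | prev ⊥ | push {0}
  [5] u=4 | in 3 | out 3 | prev ⊥ | push {2,3}
  [6] u=5 | in ⊥ | out 1 | ==
  [7] u=6 | in ⊥ | out 2 | ==
  [8] u=7 | in ⊤ | out ⊤ | prev 3 | push {}
  [9] u=0 | in ⊤ | out ⊤ | prev 3 | push {4,7}
  [10] u=2 | in ⊤ | out ⊤ | ==
  [11] u=3 | in ⊤ | out ⊤ | prev 1 | push {0}
  [12] u=4 | in ⊤ | out ⊤ | prev 3 | push {2,3}
  [13] u=7 | in ⊤ | out ⊤ | ==
  [14] u=0 | in ⊤ | out ⊤ | ==
  [15] u=2 | in ⊤ | out ⊤ | ==
  [16] u=3 | in ⊤ | out ⊤ | ==

Converged values:
  [0] ⊤
  [1] 4
  [2] ⊤
  [3] ⊤
  [4] ⊤
  [5] 1
  [6] 2
  [7] ⊤

16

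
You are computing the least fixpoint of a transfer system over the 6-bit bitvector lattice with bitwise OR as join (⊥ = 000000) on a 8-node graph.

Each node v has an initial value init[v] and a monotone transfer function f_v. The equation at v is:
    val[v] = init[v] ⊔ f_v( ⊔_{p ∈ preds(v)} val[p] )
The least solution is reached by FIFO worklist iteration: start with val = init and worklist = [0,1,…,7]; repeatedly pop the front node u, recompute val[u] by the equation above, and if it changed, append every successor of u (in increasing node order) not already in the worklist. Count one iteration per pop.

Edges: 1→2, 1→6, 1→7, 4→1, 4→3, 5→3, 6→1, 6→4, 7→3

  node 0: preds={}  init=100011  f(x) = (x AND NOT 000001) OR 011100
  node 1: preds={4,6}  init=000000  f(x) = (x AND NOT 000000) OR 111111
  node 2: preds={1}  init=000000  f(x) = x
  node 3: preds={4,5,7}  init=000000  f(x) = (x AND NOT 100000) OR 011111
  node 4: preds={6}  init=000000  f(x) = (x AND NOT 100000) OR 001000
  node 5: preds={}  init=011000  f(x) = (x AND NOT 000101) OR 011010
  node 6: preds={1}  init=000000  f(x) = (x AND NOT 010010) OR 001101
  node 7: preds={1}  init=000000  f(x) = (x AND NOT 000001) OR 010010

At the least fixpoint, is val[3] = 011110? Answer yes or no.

no

Worklist (13 pops):
  #1 pop 0: in=000000 → 111111 (was 100011); enqueue []
  #2 pop 1: in=000000 → 111111 (was 000000); enqueue []
  #3 pop 2: in=111111 → 111111 (was 000000); enqueue []
  #4 pop 3: in=011000 → 011111 (was 000000); enqueue []
  #5 pop 4: in=000000 → 001000 (was 000000); enqueue [1,3]
  #6 pop 5: in=000000 → 011010 (was 011000); enqueue []
  #7 pop 6: in=111111 → 101101 (was 000000); enqueue [4]
  #8 pop 7: in=111111 → 111110 (was 000000); enqueue []
  #9 pop 1: in=101101 → 111111 (no change)
  #10 pop 3: in=111110 → 011111 (no change)
  #11 pop 4: in=101101 → 001101 (was 001000); enqueue [1,3]
  #12 pop 1: in=101101 → 111111 (no change)
  #13 pop 3: in=111111 → 011111 (no change)

Fixpoint:
  val[0] = 111111
  val[1] = 111111
  val[2] = 111111
  val[3] = 011111
  val[4] = 001101
  val[5] = 011010
  val[6] = 101101
  val[7] = 111110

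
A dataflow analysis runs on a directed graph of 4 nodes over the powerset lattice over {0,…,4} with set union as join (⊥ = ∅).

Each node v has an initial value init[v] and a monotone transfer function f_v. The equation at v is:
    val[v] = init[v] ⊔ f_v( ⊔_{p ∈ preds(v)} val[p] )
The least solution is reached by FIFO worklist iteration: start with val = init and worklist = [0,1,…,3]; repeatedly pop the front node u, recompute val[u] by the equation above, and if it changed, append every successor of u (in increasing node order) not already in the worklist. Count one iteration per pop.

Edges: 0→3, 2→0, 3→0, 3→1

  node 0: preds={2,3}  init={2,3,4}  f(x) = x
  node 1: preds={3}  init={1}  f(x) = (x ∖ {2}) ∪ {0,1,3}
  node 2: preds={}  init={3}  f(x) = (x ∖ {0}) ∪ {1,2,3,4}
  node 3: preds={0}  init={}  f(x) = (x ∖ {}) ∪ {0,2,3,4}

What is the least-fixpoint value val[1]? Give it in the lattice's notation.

{0,1,3,4}

Iteration log — 9 steps:
  step 1. node 0  ⊔preds={3}  new={2,3,4}  stable
  step 2. node 1  ⊔preds={}  new={0,1,3}  old={1}  +wl: 
  step 3. node 2  ⊔preds={}  new={1,2,3,4}  old={3}  +wl: 0
  step 4. node 3  ⊔preds={2,3,4}  new={0,2,3,4}  old={}  +wl: 1
  step 5. node 0  ⊔preds={0,1,2,3,4}  new={0,1,2,3,4}  old={2,3,4}  +wl: 3
  step 6. node 1  ⊔preds={0,2,3,4}  new={0,1,3,4}  old={0,1,3}  +wl: 
  step 7. node 3  ⊔preds={0,1,2,3,4}  new={0,1,2,3,4}  old={0,2,3,4}  +wl: 0,1
  step 8. node 0  ⊔preds={0,1,2,3,4}  new={0,1,2,3,4}  stable
  step 9. node 1  ⊔preds={0,1,2,3,4}  new={0,1,3,4}  stable

Least fixpoint reached:
  node 0: {0,1,2,3,4}
  node 1: {0,1,3,4}
  node 2: {1,2,3,4}
  node 3: {0,1,2,3,4}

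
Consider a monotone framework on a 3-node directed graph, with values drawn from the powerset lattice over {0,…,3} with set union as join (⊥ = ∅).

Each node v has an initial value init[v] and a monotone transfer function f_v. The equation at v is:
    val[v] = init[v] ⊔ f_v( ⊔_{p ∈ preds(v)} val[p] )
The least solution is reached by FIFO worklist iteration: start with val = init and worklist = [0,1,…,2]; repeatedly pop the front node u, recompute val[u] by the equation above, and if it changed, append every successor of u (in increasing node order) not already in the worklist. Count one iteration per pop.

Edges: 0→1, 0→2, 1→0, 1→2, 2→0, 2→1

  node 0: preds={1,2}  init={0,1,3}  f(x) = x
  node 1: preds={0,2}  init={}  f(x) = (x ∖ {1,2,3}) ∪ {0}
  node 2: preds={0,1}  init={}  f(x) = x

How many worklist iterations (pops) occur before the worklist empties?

5

Worklist (5 pops):
  #1 pop 0: in={} → {0,1,3} (no change)
  #2 pop 1: in={0,1,3} → {0} (was {}); enqueue [0]
  #3 pop 2: in={0,1,3} → {0,1,3} (was {}); enqueue [1]
  #4 pop 0: in={0,1,3} → {0,1,3} (no change)
  #5 pop 1: in={0,1,3} → {0} (no change)

Fixpoint:
  val[0] = {0,1,3}
  val[1] = {0}
  val[2] = {0,1,3}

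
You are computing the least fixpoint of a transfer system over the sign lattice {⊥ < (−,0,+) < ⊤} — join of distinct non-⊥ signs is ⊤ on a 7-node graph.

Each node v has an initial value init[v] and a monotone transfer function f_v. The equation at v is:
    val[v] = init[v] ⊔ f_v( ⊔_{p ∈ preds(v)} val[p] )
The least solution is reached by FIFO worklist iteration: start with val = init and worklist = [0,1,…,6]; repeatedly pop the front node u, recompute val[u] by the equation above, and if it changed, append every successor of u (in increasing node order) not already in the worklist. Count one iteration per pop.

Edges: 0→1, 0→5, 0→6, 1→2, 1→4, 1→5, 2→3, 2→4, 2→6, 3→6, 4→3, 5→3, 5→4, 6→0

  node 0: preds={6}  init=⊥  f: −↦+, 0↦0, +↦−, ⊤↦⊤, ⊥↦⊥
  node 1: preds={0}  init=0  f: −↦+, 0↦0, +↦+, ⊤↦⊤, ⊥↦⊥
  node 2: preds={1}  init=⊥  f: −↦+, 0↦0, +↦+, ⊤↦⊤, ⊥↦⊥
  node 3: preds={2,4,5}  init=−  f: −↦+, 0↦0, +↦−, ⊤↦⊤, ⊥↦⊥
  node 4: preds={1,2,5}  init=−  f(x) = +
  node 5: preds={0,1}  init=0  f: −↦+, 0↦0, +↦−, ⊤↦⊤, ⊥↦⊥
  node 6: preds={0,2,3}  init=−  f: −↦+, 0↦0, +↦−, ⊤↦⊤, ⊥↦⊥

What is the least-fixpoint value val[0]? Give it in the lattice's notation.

Trace (13 dequeues):
  [1] u=0 | in − | out + | prev ⊥ | push {}
  [2] u=1 | in + | out ⊤ | prev 0 | push {}
  [3] u=2 | in ⊤ | out ⊤ | prev ⊥ | push {}
  [4] u=3 | in ⊤ | out ⊤ | prev − | push {}
  [5] u=4 | in ⊤ | out ⊤ | prev − | push {3}
  [6] u=5 | in ⊤ | out ⊤ | prev 0 | push {4}
  [7] u=6 | in ⊤ | out ⊤ | prev − | push {0}
  [8] u=3 | in ⊤ | out ⊤ | ==
  [9] u=4 | in ⊤ | out ⊤ | ==
  [10] u=0 | in ⊤ | out ⊤ | prev + | push {1,5,6}
  [11] u=1 | in ⊤ | out ⊤ | ==
  [12] u=5 | in ⊤ | out ⊤ | ==
  [13] u=6 | in ⊤ | out ⊤ | ==

Converged values:
  [0] ⊤
  [1] ⊤
  [2] ⊤
  [3] ⊤
  [4] ⊤
  [5] ⊤
  [6] ⊤

⊤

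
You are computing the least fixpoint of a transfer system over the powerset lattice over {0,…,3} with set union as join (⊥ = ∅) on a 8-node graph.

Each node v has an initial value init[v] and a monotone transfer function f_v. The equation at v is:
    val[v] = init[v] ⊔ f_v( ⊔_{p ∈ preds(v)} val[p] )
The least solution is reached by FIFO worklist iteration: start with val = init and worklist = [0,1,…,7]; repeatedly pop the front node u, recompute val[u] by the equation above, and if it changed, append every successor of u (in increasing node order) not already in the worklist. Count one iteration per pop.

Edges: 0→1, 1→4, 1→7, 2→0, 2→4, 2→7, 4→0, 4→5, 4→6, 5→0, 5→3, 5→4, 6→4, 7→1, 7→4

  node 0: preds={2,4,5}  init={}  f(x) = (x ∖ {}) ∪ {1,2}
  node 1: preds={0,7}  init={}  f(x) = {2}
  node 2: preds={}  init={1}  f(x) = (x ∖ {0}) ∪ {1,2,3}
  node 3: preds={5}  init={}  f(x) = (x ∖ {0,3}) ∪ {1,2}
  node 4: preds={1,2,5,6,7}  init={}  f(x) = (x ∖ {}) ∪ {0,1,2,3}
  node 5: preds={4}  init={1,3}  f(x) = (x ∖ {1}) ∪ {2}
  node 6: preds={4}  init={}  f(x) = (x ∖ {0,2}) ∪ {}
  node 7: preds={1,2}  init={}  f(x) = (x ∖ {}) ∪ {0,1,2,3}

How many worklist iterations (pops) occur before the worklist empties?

Trace (12 dequeues):
  [1] u=0 | in {1,3} | out {1,2,3} | prev {} | push {}
  [2] u=1 | in {1,2,3} | out {2} | prev {} | push {}
  [3] u=2 | in {} | out {1,2,3} | prev {1} | push {0}
  [4] u=3 | in {1,3} | out {1,2} | prev {} | push {}
  [5] u=4 | in {1,2,3} | out {0,1,2,3} | prev {} | push {}
  [6] u=5 | in {0,1,2,3} | out {0,1,2,3} | prev {1,3} | push {3,4}
  [7] u=6 | in {0,1,2,3} | out {1,3} | prev {} | push {}
  [8] u=7 | in {1,2,3} | out {0,1,2,3} | prev {} | push {1}
  [9] u=0 | in {0,1,2,3} | out {0,1,2,3} | prev {1,2,3} | push {}
  [10] u=3 | in {0,1,2,3} | out {1,2} | ==
  [11] u=4 | in {0,1,2,3} | out {0,1,2,3} | ==
  [12] u=1 | in {0,1,2,3} | out {2} | ==

Converged values:
  [0] {0,1,2,3}
  [1] {2}
  [2] {1,2,3}
  [3] {1,2}
  [4] {0,1,2,3}
  [5] {0,1,2,3}
  [6] {1,3}
  [7] {0,1,2,3}

12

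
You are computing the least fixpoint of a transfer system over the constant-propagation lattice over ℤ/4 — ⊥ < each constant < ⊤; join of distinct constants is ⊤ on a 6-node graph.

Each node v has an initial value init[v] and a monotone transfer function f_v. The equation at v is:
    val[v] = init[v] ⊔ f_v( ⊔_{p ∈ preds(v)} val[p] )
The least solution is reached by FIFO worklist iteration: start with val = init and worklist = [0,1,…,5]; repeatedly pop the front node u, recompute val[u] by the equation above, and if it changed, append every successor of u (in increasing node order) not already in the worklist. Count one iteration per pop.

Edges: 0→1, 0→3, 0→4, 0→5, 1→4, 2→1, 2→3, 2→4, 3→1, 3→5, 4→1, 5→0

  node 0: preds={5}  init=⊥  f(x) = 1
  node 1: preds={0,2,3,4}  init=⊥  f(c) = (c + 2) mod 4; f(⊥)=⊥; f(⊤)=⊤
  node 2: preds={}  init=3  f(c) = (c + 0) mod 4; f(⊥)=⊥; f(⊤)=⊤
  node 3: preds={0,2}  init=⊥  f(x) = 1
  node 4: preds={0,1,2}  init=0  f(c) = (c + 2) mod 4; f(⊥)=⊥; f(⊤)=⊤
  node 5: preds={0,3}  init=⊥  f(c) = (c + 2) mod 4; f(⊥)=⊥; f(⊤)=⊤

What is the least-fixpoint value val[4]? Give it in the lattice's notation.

Worklist (8 pops):
  #1 pop 0: in=⊥ → 1 (was ⊥); enqueue []
  #2 pop 1: in=⊤ → ⊤ (was ⊥); enqueue []
  #3 pop 2: in=⊥ → 3 (no change)
  #4 pop 3: in=⊤ → 1 (was ⊥); enqueue [1]
  #5 pop 4: in=⊤ → ⊤ (was 0); enqueue []
  #6 pop 5: in=1 → 3 (was ⊥); enqueue [0]
  #7 pop 1: in=⊤ → ⊤ (no change)
  #8 pop 0: in=3 → 1 (no change)

Fixpoint:
  val[0] = 1
  val[1] = ⊤
  val[2] = 3
  val[3] = 1
  val[4] = ⊤
  val[5] = 3

⊤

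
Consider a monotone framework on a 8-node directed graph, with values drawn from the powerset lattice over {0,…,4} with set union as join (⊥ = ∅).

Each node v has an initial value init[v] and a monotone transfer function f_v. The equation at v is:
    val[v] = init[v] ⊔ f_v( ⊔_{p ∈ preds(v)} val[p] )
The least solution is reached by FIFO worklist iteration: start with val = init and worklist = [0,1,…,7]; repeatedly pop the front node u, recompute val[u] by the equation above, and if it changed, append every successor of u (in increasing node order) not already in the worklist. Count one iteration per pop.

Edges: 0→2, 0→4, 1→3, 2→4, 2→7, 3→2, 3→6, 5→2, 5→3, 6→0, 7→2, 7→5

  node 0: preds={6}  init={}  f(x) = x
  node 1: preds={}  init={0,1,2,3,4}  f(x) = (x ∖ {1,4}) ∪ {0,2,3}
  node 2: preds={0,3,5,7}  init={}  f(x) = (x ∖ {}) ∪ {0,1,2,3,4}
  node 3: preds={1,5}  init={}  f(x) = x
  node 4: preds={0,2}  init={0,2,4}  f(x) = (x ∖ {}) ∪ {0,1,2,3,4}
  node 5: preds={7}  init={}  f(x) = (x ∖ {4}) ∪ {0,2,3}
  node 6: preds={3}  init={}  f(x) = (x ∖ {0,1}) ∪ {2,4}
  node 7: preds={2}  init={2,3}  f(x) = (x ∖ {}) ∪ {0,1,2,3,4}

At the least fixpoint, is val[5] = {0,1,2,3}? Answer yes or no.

Trace (15 dequeues):
  [1] u=0 | in {} | out {} | ==
  [2] u=1 | in {} | out {0,1,2,3,4} | ==
  [3] u=2 | in {2,3} | out {0,1,2,3,4} | prev {} | push {}
  [4] u=3 | in {0,1,2,3,4} | out {0,1,2,3,4} | prev {} | push {2}
  [5] u=4 | in {0,1,2,3,4} | out {0,1,2,3,4} | prev {0,2,4} | push {}
  [6] u=5 | in {2,3} | out {0,2,3} | prev {} | push {3}
  [7] u=6 | in {0,1,2,3,4} | out {2,3,4} | prev {} | push {0}
  [8] u=7 | in {0,1,2,3,4} | out {0,1,2,3,4} | prev {2,3} | push {5}
  [9] u=2 | in {0,1,2,3,4} | out {0,1,2,3,4} | ==
  [10] u=3 | in {0,1,2,3,4} | out {0,1,2,3,4} | ==
  [11] u=0 | in {2,3,4} | out {2,3,4} | prev {} | push {2,4}
  [12] u=5 | in {0,1,2,3,4} | out {0,1,2,3} | prev {0,2,3} | push {3}
  [13] u=2 | in {0,1,2,3,4} | out {0,1,2,3,4} | ==
  [14] u=4 | in {0,1,2,3,4} | out {0,1,2,3,4} | ==
  [15] u=3 | in {0,1,2,3,4} | out {0,1,2,3,4} | ==

Converged values:
  [0] {2,3,4}
  [1] {0,1,2,3,4}
  [2] {0,1,2,3,4}
  [3] {0,1,2,3,4}
  [4] {0,1,2,3,4}
  [5] {0,1,2,3}
  [6] {2,3,4}
  [7] {0,1,2,3,4}

yes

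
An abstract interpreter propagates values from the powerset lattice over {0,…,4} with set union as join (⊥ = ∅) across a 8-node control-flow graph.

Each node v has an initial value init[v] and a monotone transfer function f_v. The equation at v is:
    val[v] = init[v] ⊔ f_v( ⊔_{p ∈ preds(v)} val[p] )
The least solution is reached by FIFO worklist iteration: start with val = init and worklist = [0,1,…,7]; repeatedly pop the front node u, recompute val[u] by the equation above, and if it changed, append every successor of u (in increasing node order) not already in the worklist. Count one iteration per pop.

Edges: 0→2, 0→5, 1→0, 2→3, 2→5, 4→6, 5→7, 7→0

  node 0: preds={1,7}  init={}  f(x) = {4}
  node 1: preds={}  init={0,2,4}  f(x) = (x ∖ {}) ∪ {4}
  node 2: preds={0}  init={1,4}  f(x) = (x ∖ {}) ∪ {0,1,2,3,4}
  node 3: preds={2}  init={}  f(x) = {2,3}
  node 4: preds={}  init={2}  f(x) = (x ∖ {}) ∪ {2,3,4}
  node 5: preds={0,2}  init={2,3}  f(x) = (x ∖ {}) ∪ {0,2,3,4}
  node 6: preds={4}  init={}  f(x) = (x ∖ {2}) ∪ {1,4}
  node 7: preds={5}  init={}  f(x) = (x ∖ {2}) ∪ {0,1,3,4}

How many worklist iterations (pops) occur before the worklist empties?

9

Worklist (9 pops):
  #1 pop 0: in={0,2,4} → {4} (was {}); enqueue []
  #2 pop 1: in={} → {0,2,4} (no change)
  #3 pop 2: in={4} → {0,1,2,3,4} (was {1,4}); enqueue []
  #4 pop 3: in={0,1,2,3,4} → {2,3} (was {}); enqueue []
  #5 pop 4: in={} → {2,3,4} (was {2}); enqueue []
  #6 pop 5: in={0,1,2,3,4} → {0,1,2,3,4} (was {2,3}); enqueue []
  #7 pop 6: in={2,3,4} → {1,3,4} (was {}); enqueue []
  #8 pop 7: in={0,1,2,3,4} → {0,1,3,4} (was {}); enqueue [0]
  #9 pop 0: in={0,1,2,3,4} → {4} (no change)

Fixpoint:
  val[0] = {4}
  val[1] = {0,2,4}
  val[2] = {0,1,2,3,4}
  val[3] = {2,3}
  val[4] = {2,3,4}
  val[5] = {0,1,2,3,4}
  val[6] = {1,3,4}
  val[7] = {0,1,3,4}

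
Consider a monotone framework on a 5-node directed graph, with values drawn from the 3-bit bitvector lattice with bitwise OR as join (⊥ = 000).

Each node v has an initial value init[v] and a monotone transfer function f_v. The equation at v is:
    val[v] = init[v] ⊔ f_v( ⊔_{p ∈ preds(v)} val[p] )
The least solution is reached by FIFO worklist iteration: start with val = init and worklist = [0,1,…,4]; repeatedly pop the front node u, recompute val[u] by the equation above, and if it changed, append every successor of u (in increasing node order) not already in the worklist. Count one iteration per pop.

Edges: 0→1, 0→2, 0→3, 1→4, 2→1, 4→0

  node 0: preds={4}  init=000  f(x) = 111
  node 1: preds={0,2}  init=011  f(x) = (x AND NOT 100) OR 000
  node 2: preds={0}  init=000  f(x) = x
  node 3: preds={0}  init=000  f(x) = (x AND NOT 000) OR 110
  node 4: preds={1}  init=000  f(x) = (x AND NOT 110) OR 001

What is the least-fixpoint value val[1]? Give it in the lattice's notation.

Worklist (7 pops):
  #1 pop 0: in=000 → 111 (was 000); enqueue []
  #2 pop 1: in=111 → 011 (no change)
  #3 pop 2: in=111 → 111 (was 000); enqueue [1]
  #4 pop 3: in=111 → 111 (was 000); enqueue []
  #5 pop 4: in=011 → 001 (was 000); enqueue [0]
  #6 pop 1: in=111 → 011 (no change)
  #7 pop 0: in=001 → 111 (no change)

Fixpoint:
  val[0] = 111
  val[1] = 011
  val[2] = 111
  val[3] = 111
  val[4] = 001

011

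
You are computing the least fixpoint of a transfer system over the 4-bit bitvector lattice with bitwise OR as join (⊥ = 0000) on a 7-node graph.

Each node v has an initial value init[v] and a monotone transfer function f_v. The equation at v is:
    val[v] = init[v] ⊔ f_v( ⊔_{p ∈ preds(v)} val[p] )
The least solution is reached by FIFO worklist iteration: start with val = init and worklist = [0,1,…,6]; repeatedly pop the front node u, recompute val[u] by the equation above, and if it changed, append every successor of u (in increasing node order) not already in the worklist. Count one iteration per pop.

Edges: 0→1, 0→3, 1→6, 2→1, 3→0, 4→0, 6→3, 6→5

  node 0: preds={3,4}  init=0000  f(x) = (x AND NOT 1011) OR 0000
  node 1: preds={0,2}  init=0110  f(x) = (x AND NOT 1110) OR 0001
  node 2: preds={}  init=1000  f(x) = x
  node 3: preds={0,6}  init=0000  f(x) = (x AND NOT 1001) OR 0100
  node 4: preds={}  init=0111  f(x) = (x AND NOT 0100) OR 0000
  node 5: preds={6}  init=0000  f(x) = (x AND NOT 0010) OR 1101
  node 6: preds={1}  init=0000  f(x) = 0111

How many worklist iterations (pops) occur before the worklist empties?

11

Trace (11 dequeues):
  [1] u=0 | in 0111 | out 0100 | prev 0000 | push {}
  [2] u=1 | in 1100 | out 0111 | prev 0110 | push {}
  [3] u=2 | in 0000 | out 1000 | ==
  [4] u=3 | in 0100 | out 0100 | prev 0000 | push {0}
  [5] u=4 | in 0000 | out 0111 | ==
  [6] u=5 | in 0000 | out 1101 | prev 0000 | push {}
  [7] u=6 | in 0111 | out 0111 | prev 0000 | push {3,5}
  [8] u=0 | in 0111 | out 0100 | ==
  [9] u=3 | in 0111 | out 0110 | prev 0100 | push {0}
  [10] u=5 | in 0111 | out 1101 | ==
  [11] u=0 | in 0111 | out 0100 | ==

Converged values:
  [0] 0100
  [1] 0111
  [2] 1000
  [3] 0110
  [4] 0111
  [5] 1101
  [6] 0111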